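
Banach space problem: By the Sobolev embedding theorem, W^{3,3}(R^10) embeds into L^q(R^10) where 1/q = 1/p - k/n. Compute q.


Using the Sobolev embedding formula: 1/q = 1/p - k/n
1/q = 1/3 - 3/10 = 1/30
q = 1/(1/30) = 30

30.0000


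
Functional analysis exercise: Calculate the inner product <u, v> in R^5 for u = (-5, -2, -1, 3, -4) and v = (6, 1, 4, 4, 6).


Computing the standard inner product <u, v> = sum u_i * v_i
= -5*6 + -2*1 + -1*4 + 3*4 + -4*6
= -30 + -2 + -4 + 12 + -24
= -48

-48


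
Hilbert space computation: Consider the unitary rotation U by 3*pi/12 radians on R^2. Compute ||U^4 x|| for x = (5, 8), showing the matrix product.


U is a rotation by theta = 3*pi/12
U^4 = rotation by 4*theta = 12*pi/12
cos(12*pi/12) = -1.0000, sin(12*pi/12) = 0.0000
U^4 x = (-1.0000 * 5 - 0.0000 * 8, 0.0000 * 5 + -1.0000 * 8)
= (-5.0000, -8.0000)
||U^4 x|| = sqrt((-5.0000)^2 + (-8.0000)^2) = sqrt(89.0000) = 9.4340

9.4340


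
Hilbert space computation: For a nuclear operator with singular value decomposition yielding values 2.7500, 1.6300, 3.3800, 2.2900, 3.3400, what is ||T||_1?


The nuclear norm is the sum of all singular values.
||T||_1 = 2.7500 + 1.6300 + 3.3800 + 2.2900 + 3.3400
= 13.3900

13.3900


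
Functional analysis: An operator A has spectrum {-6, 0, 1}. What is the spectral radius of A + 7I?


Spectrum of A + 7I = {1, 7, 8}
Spectral radius = max |lambda| over the shifted spectrum
= max(1, 7, 8) = 8

8


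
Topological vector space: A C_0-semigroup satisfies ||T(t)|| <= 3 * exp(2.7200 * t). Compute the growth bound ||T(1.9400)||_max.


||T(1.9400)|| <= 3 * exp(2.7200 * 1.9400)
= 3 * exp(5.2768)
= 3 * 195.7425
= 587.2275

587.2275


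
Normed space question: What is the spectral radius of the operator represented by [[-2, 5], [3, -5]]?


For a 2x2 matrix, eigenvalues satisfy lambda^2 - (trace)*lambda + det = 0
trace = -2 + -5 = -7
det = -2*-5 - 5*3 = -5
discriminant = (-7)^2 - 4*(-5) = 69
spectral radius = max |eigenvalue| = 7.6533

7.6533


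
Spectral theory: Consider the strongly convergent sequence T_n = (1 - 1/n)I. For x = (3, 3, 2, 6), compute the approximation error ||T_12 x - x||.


T_12 x - x = (1 - 1/12)x - x = -x/12
||x|| = sqrt(58) = 7.6158
||T_12 x - x|| = ||x||/12 = 7.6158/12 = 0.6346

0.6346


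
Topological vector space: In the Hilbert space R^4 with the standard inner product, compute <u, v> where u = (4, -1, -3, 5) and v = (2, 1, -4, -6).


Computing the standard inner product <u, v> = sum u_i * v_i
= 4*2 + -1*1 + -3*-4 + 5*-6
= 8 + -1 + 12 + -30
= -11

-11


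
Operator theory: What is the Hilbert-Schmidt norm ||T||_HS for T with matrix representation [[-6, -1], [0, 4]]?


The Hilbert-Schmidt norm is sqrt(sum of squares of all entries).
Sum of squares = (-6)^2 + (-1)^2 + 0^2 + 4^2
= 36 + 1 + 0 + 16 = 53
||T||_HS = sqrt(53) = 7.2801

7.2801


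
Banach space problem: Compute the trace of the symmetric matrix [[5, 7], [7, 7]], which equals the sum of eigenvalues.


For a self-adjoint (symmetric) matrix, the eigenvalues are real.
The sum of eigenvalues equals the trace of the matrix.
trace = 5 + 7 = 12

12


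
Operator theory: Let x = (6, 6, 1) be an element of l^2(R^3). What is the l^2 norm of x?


The l^2 norm = (sum |x_i|^2)^(1/2)
Sum of 2th powers = 36 + 36 + 1 = 73
||x||_2 = (73)^(1/2) = 8.5440

8.5440


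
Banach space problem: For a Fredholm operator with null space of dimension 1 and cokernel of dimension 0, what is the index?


The Fredholm index is defined as ind(T) = dim(ker T) - dim(coker T)
= 1 - 0
= 1

1


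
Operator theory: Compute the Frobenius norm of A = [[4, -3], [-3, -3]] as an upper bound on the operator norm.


||A||_F^2 = sum a_ij^2
= 4^2 + (-3)^2 + (-3)^2 + (-3)^2
= 16 + 9 + 9 + 9 = 43
||A||_F = sqrt(43) = 6.5574

6.5574


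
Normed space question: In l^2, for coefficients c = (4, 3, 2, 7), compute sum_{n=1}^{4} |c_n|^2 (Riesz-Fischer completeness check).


sum |c_n|^2 = 4^2 + 3^2 + 2^2 + 7^2
= 16 + 9 + 4 + 49
= 78

78


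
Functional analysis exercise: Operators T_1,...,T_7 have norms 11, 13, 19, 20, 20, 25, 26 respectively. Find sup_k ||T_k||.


By the Uniform Boundedness Principle, the supremum of norms is finite.
sup_k ||T_k|| = max(11, 13, 19, 20, 20, 25, 26) = 26

26


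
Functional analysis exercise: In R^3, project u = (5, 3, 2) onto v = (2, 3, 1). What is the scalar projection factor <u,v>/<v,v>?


Computing <u,v> = 5*2 + 3*3 + 2*1 = 21
Computing <v,v> = 2^2 + 3^2 + 1^2 = 14
Projection coefficient = 21/14 = 1.5000

1.5000


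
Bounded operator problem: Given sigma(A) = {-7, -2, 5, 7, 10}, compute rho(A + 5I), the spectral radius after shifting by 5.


Spectrum of A + 5I = {-2, 3, 10, 12, 15}
Spectral radius = max |lambda| over the shifted spectrum
= max(2, 3, 10, 12, 15) = 15

15


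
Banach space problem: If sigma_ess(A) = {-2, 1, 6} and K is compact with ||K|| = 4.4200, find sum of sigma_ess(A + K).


By Weyl's theorem, the essential spectrum is invariant under compact perturbations.
sigma_ess(A + K) = sigma_ess(A) = {-2, 1, 6}
Sum = -2 + 1 + 6 = 5

5


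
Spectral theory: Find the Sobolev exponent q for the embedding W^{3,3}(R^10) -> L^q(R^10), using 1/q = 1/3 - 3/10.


Using the Sobolev embedding formula: 1/q = 1/p - k/n
1/q = 1/3 - 3/10 = 1/30
q = 1/(1/30) = 30

30.0000


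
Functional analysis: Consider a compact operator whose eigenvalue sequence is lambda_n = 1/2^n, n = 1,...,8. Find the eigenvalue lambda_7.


The eigenvalue formula gives lambda_7 = 1/2^7
= 1/128
= 0.0078

0.0078


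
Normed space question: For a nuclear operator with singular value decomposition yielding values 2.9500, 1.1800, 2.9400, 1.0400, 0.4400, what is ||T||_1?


The nuclear norm is the sum of all singular values.
||T||_1 = 2.9500 + 1.1800 + 2.9400 + 1.0400 + 0.4400
= 8.5500

8.5500


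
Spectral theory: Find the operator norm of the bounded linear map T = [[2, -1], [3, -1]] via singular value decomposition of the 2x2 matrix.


A^T A = [[13, -5], [-5, 2]]
trace(A^T A) = 15, det(A^T A) = 1
discriminant = 15^2 - 4*1 = 221
Largest eigenvalue of A^T A = (trace + sqrt(disc))/2 = 14.9330
||T|| = sqrt(14.9330) = 3.8643

3.8643


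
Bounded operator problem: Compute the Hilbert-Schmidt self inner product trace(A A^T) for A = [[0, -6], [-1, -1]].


trace(A * A^T) = sum of squares of all entries
= 0^2 + (-6)^2 + (-1)^2 + (-1)^2
= 0 + 36 + 1 + 1
= 38

38


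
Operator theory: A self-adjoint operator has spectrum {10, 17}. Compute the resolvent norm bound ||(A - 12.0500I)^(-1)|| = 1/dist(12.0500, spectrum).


dist(12.0500, {10, 17}) = min(|12.0500 - 10|, |12.0500 - 17|)
= min(2.0500, 4.9500) = 2.0500
Resolvent bound = 1/2.0500 = 0.4878

0.4878


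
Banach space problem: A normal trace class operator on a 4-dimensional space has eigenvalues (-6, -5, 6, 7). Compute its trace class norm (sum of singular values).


For a normal operator, singular values equal |eigenvalues|.
Trace norm = sum |lambda_i| = 6 + 5 + 6 + 7
= 24

24


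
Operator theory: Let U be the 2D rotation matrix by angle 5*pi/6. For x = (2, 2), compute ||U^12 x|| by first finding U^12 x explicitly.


U is a rotation by theta = 5*pi/6
U^12 = rotation by 12*theta = 60*pi/6 = 0*pi/6 (mod 2*pi)
cos(0*pi/6) = 1.0000, sin(0*pi/6) = 0.0000
U^12 x = (1.0000 * 2 - 0.0000 * 2, 0.0000 * 2 + 1.0000 * 2)
= (2.0000, 2.0000)
||U^12 x|| = sqrt(2.0000^2 + 2.0000^2) = sqrt(8.0000) = 2.8284

2.8284


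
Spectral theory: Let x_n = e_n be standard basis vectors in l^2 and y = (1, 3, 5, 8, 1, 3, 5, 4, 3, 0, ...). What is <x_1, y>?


x_1 = e_1 is the standard basis vector with 1 in position 1.
<x_1, y> = y_1 = 1
As n -> infinity, <x_n, y> -> 0, confirming weak convergence of (x_n) to 0.

1


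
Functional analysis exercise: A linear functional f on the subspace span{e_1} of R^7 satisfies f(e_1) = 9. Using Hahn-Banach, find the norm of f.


The norm of f is given by ||f|| = sup_{||x||=1} |f(x)|.
On span{e_1}, ||e_1|| = 1, so ||f|| = |f(e_1)| / ||e_1||
= |9| / 1 = 9.0000

9.0000


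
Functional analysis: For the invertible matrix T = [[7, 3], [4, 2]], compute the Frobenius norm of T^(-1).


det(T) = 7*2 - 3*4 = 2
T^(-1) = (1/2) * [[2, -3], [-4, 7]] = [[1.0000, -1.5000], [-2.0000, 3.5000]]
||T^(-1)||_F^2 = 1.0000^2 + (-1.5000)^2 + (-2.0000)^2 + 3.5000^2 = 19.5000
||T^(-1)||_F = sqrt(19.5000) = 4.4159

4.4159


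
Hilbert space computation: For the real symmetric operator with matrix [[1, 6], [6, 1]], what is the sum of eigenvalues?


For a self-adjoint (symmetric) matrix, the eigenvalues are real.
The sum of eigenvalues equals the trace of the matrix.
trace = 1 + 1 = 2

2


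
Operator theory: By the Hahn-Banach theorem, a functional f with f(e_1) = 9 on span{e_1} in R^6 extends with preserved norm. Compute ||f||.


The norm of f is given by ||f|| = sup_{||x||=1} |f(x)|.
On span{e_1}, ||e_1|| = 1, so ||f|| = |f(e_1)| / ||e_1||
= |9| / 1 = 9.0000

9.0000


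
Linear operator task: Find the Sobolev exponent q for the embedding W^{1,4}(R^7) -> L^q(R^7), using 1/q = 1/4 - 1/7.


Using the Sobolev embedding formula: 1/q = 1/p - k/n
1/q = 1/4 - 1/7 = 3/28
q = 1/(3/28) = 28/3 = 9.3333

9.3333


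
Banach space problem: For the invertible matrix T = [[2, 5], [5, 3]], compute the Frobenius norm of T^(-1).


det(T) = 2*3 - 5*5 = -19
T^(-1) = (1/-19) * [[3, -5], [-5, 2]] = [[-0.1579, 0.2632], [0.2632, -0.1053]]
||T^(-1)||_F^2 = (-0.1579)^2 + 0.2632^2 + 0.2632^2 + (-0.1053)^2 = 0.1745
||T^(-1)||_F = sqrt(0.1745) = 0.4178

0.4178


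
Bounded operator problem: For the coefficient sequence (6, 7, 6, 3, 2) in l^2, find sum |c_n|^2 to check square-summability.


sum |c_n|^2 = 6^2 + 7^2 + 6^2 + 3^2 + 2^2
= 36 + 49 + 36 + 9 + 4
= 134

134


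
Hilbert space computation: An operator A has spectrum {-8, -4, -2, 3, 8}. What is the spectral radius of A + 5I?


Spectrum of A + 5I = {-3, 1, 3, 8, 13}
Spectral radius = max |lambda| over the shifted spectrum
= max(3, 1, 3, 8, 13) = 13

13


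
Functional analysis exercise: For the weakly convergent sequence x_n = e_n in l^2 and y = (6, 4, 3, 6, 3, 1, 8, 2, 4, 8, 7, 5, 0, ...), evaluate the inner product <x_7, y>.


x_7 = e_7 is the standard basis vector with 1 in position 7.
<x_7, y> = y_7 = 8
As n -> infinity, <x_n, y> -> 0, confirming weak convergence of (x_n) to 0.

8


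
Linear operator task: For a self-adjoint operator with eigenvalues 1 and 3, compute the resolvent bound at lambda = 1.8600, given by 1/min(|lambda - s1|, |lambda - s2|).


dist(1.8600, {1, 3}) = min(|1.8600 - 1|, |1.8600 - 3|)
= min(0.8600, 1.1400) = 0.8600
Resolvent bound = 1/0.8600 = 1.1628

1.1628


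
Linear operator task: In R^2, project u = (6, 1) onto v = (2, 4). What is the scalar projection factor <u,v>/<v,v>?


Computing <u,v> = 6*2 + 1*4 = 16
Computing <v,v> = 2^2 + 4^2 = 20
Projection coefficient = 16/20 = 0.8000

0.8000


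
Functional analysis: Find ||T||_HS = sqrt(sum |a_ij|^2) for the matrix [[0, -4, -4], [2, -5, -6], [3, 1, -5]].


The Hilbert-Schmidt norm is sqrt(sum of squares of all entries).
Sum of squares = 0^2 + (-4)^2 + (-4)^2 + 2^2 + (-5)^2 + (-6)^2 + 3^2 + 1^2 + (-5)^2
= 0 + 16 + 16 + 4 + 25 + 36 + 9 + 1 + 25 = 132
||T||_HS = sqrt(132) = 11.4891

11.4891


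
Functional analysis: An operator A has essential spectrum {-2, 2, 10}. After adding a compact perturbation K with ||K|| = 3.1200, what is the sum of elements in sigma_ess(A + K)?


By Weyl's theorem, the essential spectrum is invariant under compact perturbations.
sigma_ess(A + K) = sigma_ess(A) = {-2, 2, 10}
Sum = -2 + 2 + 10 = 10

10


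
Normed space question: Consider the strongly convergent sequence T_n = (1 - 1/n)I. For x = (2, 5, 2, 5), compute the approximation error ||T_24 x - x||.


T_24 x - x = (1 - 1/24)x - x = -x/24
||x|| = sqrt(58) = 7.6158
||T_24 x - x|| = ||x||/24 = 7.6158/24 = 0.3173

0.3173


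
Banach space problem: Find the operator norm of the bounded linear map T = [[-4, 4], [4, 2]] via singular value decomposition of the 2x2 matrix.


A^T A = [[32, -8], [-8, 20]]
trace(A^T A) = 52, det(A^T A) = 576
discriminant = 52^2 - 4*576 = 400
Largest eigenvalue of A^T A = (trace + sqrt(disc))/2 = 36.0000
||T|| = sqrt(36.0000) = 6.0000

6.0000


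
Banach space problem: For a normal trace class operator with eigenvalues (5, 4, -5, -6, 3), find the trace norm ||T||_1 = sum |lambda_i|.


For a normal operator, singular values equal |eigenvalues|.
Trace norm = sum |lambda_i| = 5 + 4 + 5 + 6 + 3
= 23

23


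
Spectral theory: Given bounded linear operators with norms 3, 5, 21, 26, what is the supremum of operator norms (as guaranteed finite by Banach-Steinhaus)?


By the Uniform Boundedness Principle, the supremum of norms is finite.
sup_k ||T_k|| = max(3, 5, 21, 26) = 26

26


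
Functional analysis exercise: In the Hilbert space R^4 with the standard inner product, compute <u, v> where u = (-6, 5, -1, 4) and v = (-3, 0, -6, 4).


Computing the standard inner product <u, v> = sum u_i * v_i
= -6*-3 + 5*0 + -1*-6 + 4*4
= 18 + 0 + 6 + 16
= 40

40


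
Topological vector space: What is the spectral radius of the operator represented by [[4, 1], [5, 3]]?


For a 2x2 matrix, eigenvalues satisfy lambda^2 - (trace)*lambda + det = 0
trace = 4 + 3 = 7
det = 4*3 - 1*5 = 7
discriminant = 7^2 - 4*(7) = 21
spectral radius = max |eigenvalue| = 5.7913

5.7913


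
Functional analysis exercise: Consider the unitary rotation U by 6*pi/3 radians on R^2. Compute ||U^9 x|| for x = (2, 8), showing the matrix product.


U is a rotation by theta = 6*pi/3
U^9 = rotation by 9*theta = 54*pi/3 = 0*pi/3 (mod 2*pi)
cos(0*pi/3) = 1.0000, sin(0*pi/3) = 0.0000
U^9 x = (1.0000 * 2 - 0.0000 * 8, 0.0000 * 2 + 1.0000 * 8)
= (2.0000, 8.0000)
||U^9 x|| = sqrt(2.0000^2 + 8.0000^2) = sqrt(68.0000) = 8.2462

8.2462


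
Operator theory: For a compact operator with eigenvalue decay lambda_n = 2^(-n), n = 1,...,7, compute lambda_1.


The eigenvalue formula gives lambda_1 = 1/2^1
= 1/2
= 0.5000

0.5000


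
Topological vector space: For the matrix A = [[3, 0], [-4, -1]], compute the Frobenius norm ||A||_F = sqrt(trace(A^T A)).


||A||_F^2 = sum a_ij^2
= 3^2 + 0^2 + (-4)^2 + (-1)^2
= 9 + 0 + 16 + 1 = 26
||A||_F = sqrt(26) = 5.0990

5.0990


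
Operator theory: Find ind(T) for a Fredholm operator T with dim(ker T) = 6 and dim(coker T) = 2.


The Fredholm index is defined as ind(T) = dim(ker T) - dim(coker T)
= 6 - 2
= 4

4


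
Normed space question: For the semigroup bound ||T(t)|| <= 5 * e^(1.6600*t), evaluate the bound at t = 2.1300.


||T(2.1300)|| <= 5 * exp(1.6600 * 2.1300)
= 5 * exp(3.5358)
= 5 * 34.3225
= 171.6123

171.6123


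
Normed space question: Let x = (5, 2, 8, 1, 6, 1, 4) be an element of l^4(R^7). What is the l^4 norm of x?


The l^4 norm = (sum |x_i|^4)^(1/4)
Sum of 4th powers = 625 + 16 + 4096 + 1 + 1296 + 1 + 256 = 6291
||x||_4 = (6291)^(1/4) = 8.9059

8.9059


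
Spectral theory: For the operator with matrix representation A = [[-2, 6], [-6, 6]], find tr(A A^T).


trace(A * A^T) = sum of squares of all entries
= (-2)^2 + 6^2 + (-6)^2 + 6^2
= 4 + 36 + 36 + 36
= 112

112


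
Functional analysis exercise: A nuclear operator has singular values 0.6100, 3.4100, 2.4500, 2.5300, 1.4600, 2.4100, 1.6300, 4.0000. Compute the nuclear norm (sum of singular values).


The nuclear norm is the sum of all singular values.
||T||_1 = 0.6100 + 3.4100 + 2.4500 + 2.5300 + 1.4600 + 2.4100 + 1.6300 + 4.0000
= 18.5000

18.5000


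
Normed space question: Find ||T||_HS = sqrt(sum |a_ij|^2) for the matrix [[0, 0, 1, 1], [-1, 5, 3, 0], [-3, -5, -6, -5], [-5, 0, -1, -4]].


The Hilbert-Schmidt norm is sqrt(sum of squares of all entries).
Sum of squares = 0^2 + 0^2 + 1^2 + 1^2 + (-1)^2 + 5^2 + 3^2 + 0^2 + (-3)^2 + (-5)^2 + (-6)^2 + (-5)^2 + (-5)^2 + 0^2 + (-1)^2 + (-4)^2
= 0 + 0 + 1 + 1 + 1 + 25 + 9 + 0 + 9 + 25 + 36 + 25 + 25 + 0 + 1 + 16 = 174
||T||_HS = sqrt(174) = 13.1909

13.1909


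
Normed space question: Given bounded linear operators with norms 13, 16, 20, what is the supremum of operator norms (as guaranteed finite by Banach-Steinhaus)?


By the Uniform Boundedness Principle, the supremum of norms is finite.
sup_k ||T_k|| = max(13, 16, 20) = 20

20


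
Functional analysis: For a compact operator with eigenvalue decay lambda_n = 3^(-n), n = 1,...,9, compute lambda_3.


The eigenvalue formula gives lambda_3 = 1/3^3
= 1/27
= 0.0370

0.0370


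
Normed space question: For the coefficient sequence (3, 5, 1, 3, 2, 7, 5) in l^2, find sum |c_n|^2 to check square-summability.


sum |c_n|^2 = 3^2 + 5^2 + 1^2 + 3^2 + 2^2 + 7^2 + 5^2
= 9 + 25 + 1 + 9 + 4 + 49 + 25
= 122

122


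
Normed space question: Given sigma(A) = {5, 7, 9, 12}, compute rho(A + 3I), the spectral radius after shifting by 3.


Spectrum of A + 3I = {8, 10, 12, 15}
Spectral radius = max |lambda| over the shifted spectrum
= max(8, 10, 12, 15) = 15

15


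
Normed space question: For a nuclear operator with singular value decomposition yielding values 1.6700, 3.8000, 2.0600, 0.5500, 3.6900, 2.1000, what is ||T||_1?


The nuclear norm is the sum of all singular values.
||T||_1 = 1.6700 + 3.8000 + 2.0600 + 0.5500 + 3.6900 + 2.1000
= 13.8700

13.8700


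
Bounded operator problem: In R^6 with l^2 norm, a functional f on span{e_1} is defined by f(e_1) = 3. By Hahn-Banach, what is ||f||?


The norm of f is given by ||f|| = sup_{||x||=1} |f(x)|.
On span{e_1}, ||e_1|| = 1, so ||f|| = |f(e_1)| / ||e_1||
= |3| / 1 = 3.0000

3.0000


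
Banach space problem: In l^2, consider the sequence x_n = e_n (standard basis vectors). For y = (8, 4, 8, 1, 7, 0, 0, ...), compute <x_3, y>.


x_3 = e_3 is the standard basis vector with 1 in position 3.
<x_3, y> = y_3 = 8
As n -> infinity, <x_n, y> -> 0, confirming weak convergence of (x_n) to 0.

8


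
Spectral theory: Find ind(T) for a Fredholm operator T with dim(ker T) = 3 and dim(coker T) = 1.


The Fredholm index is defined as ind(T) = dim(ker T) - dim(coker T)
= 3 - 1
= 2

2


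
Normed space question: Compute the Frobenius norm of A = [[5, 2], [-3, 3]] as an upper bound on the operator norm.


||A||_F^2 = sum a_ij^2
= 5^2 + 2^2 + (-3)^2 + 3^2
= 25 + 4 + 9 + 9 = 47
||A||_F = sqrt(47) = 6.8557

6.8557


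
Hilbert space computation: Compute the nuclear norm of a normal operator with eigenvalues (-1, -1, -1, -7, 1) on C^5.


For a normal operator, singular values equal |eigenvalues|.
Trace norm = sum |lambda_i| = 1 + 1 + 1 + 7 + 1
= 11

11


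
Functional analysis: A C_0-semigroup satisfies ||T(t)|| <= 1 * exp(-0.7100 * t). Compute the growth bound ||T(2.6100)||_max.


||T(2.6100)|| <= 1 * exp(-0.7100 * 2.6100)
= 1 * exp(-1.8531)
= 1 * 0.1568
= 0.1568

0.1568


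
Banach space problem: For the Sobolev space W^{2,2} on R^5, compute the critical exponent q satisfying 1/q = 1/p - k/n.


Using the Sobolev embedding formula: 1/q = 1/p - k/n
1/q = 1/2 - 2/5 = 1/10
q = 1/(1/10) = 10

10.0000


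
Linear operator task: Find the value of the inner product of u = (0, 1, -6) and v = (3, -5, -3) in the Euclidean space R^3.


Computing the standard inner product <u, v> = sum u_i * v_i
= 0*3 + 1*-5 + -6*-3
= 0 + -5 + 18
= 13

13


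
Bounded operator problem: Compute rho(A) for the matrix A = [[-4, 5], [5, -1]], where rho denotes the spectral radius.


For a 2x2 matrix, eigenvalues satisfy lambda^2 - (trace)*lambda + det = 0
trace = -4 + -1 = -5
det = -4*-1 - 5*5 = -21
discriminant = (-5)^2 - 4*(-21) = 109
spectral radius = max |eigenvalue| = 7.7202

7.7202


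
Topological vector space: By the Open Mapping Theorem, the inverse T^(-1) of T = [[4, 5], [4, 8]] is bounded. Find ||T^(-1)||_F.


det(T) = 4*8 - 5*4 = 12
T^(-1) = (1/12) * [[8, -5], [-4, 4]] = [[0.6667, -0.4167], [-0.3333, 0.3333]]
||T^(-1)||_F^2 = 0.6667^2 + (-0.4167)^2 + (-0.3333)^2 + 0.3333^2 = 0.8403
||T^(-1)||_F = sqrt(0.8403) = 0.9167

0.9167


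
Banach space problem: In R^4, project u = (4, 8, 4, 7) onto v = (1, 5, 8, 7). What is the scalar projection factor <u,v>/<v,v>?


Computing <u,v> = 4*1 + 8*5 + 4*8 + 7*7 = 125
Computing <v,v> = 1^2 + 5^2 + 8^2 + 7^2 = 139
Projection coefficient = 125/139 = 0.8993

0.8993


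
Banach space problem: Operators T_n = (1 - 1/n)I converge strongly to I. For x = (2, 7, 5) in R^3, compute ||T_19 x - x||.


T_19 x - x = (1 - 1/19)x - x = -x/19
||x|| = sqrt(78) = 8.8318
||T_19 x - x|| = ||x||/19 = 8.8318/19 = 0.4648

0.4648


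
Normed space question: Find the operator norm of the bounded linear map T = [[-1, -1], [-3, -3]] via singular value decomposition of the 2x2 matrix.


A^T A = [[10, 10], [10, 10]]
trace(A^T A) = 20, det(A^T A) = 0
discriminant = 20^2 - 4*0 = 400
Largest eigenvalue of A^T A = (trace + sqrt(disc))/2 = 20.0000
||T|| = sqrt(20.0000) = 4.4721

4.4721


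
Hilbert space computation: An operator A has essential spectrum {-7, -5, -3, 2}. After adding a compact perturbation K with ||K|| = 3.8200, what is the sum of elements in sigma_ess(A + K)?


By Weyl's theorem, the essential spectrum is invariant under compact perturbations.
sigma_ess(A + K) = sigma_ess(A) = {-7, -5, -3, 2}
Sum = -7 + -5 + -3 + 2 = -13

-13


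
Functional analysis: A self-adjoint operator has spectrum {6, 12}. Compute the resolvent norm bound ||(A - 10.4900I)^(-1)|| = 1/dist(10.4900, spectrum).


dist(10.4900, {6, 12}) = min(|10.4900 - 6|, |10.4900 - 12|)
= min(4.4900, 1.5100) = 1.5100
Resolvent bound = 1/1.5100 = 0.6623

0.6623


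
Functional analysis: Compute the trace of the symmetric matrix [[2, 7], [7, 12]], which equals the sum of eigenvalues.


For a self-adjoint (symmetric) matrix, the eigenvalues are real.
The sum of eigenvalues equals the trace of the matrix.
trace = 2 + 12 = 14

14


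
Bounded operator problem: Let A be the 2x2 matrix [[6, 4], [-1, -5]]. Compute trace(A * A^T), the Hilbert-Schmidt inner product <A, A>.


trace(A * A^T) = sum of squares of all entries
= 6^2 + 4^2 + (-1)^2 + (-5)^2
= 36 + 16 + 1 + 25
= 78

78


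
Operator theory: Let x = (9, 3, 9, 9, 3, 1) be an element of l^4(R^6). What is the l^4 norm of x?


The l^4 norm = (sum |x_i|^4)^(1/4)
Sum of 4th powers = 6561 + 81 + 6561 + 6561 + 81 + 1 = 19846
||x||_4 = (19846)^(1/4) = 11.8691

11.8691


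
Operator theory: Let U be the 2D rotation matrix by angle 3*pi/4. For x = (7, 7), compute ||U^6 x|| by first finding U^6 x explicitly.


U is a rotation by theta = 3*pi/4
U^6 = rotation by 6*theta = 18*pi/4 = 2*pi/4 (mod 2*pi)
cos(2*pi/4) = 0.0000, sin(2*pi/4) = 1.0000
U^6 x = (0.0000 * 7 - 1.0000 * 7, 1.0000 * 7 + 0.0000 * 7)
= (-7.0000, 7.0000)
||U^6 x|| = sqrt((-7.0000)^2 + 7.0000^2) = sqrt(98.0000) = 9.8995

9.8995


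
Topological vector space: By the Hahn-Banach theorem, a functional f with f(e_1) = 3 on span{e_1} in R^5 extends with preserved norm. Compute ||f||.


The norm of f is given by ||f|| = sup_{||x||=1} |f(x)|.
On span{e_1}, ||e_1|| = 1, so ||f|| = |f(e_1)| / ||e_1||
= |3| / 1 = 3.0000

3.0000


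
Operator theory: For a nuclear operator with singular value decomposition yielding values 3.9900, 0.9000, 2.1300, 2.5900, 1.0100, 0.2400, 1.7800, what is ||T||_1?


The nuclear norm is the sum of all singular values.
||T||_1 = 3.9900 + 0.9000 + 2.1300 + 2.5900 + 1.0100 + 0.2400 + 1.7800
= 12.6400

12.6400


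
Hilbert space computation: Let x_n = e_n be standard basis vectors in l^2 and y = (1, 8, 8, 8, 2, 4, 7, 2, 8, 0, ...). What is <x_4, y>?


x_4 = e_4 is the standard basis vector with 1 in position 4.
<x_4, y> = y_4 = 8
As n -> infinity, <x_n, y> -> 0, confirming weak convergence of (x_n) to 0.

8


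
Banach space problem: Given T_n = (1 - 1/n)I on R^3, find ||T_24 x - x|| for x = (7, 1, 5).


T_24 x - x = (1 - 1/24)x - x = -x/24
||x|| = sqrt(75) = 8.6603
||T_24 x - x|| = ||x||/24 = 8.6603/24 = 0.3608

0.3608


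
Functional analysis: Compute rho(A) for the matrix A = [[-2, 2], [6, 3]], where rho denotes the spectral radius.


For a 2x2 matrix, eigenvalues satisfy lambda^2 - (trace)*lambda + det = 0
trace = -2 + 3 = 1
det = -2*3 - 2*6 = -18
discriminant = 1^2 - 4*(-18) = 73
spectral radius = max |eigenvalue| = 4.7720

4.7720


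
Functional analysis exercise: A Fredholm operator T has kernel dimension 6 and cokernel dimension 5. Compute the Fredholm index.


The Fredholm index is defined as ind(T) = dim(ker T) - dim(coker T)
= 6 - 5
= 1

1


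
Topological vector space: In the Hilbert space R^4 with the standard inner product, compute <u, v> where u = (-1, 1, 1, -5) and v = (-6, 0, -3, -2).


Computing the standard inner product <u, v> = sum u_i * v_i
= -1*-6 + 1*0 + 1*-3 + -5*-2
= 6 + 0 + -3 + 10
= 13

13


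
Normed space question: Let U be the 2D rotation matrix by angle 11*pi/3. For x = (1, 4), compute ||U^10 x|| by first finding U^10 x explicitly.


U is a rotation by theta = 11*pi/3
U^10 = rotation by 10*theta = 110*pi/3 = 2*pi/3 (mod 2*pi)
cos(2*pi/3) = -0.5000, sin(2*pi/3) = 0.8660
U^10 x = (-0.5000 * 1 - 0.8660 * 4, 0.8660 * 1 + -0.5000 * 4)
= (-3.9641, -1.1340)
||U^10 x|| = sqrt((-3.9641)^2 + (-1.1340)^2) = sqrt(17.0000) = 4.1231

4.1231


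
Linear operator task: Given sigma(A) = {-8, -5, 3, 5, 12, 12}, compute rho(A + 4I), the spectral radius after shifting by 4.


Spectrum of A + 4I = {-4, -1, 7, 9, 16, 16}
Spectral radius = max |lambda| over the shifted spectrum
= max(4, 1, 7, 9, 16, 16) = 16

16


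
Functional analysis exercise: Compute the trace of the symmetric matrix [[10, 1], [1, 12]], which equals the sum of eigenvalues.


For a self-adjoint (symmetric) matrix, the eigenvalues are real.
The sum of eigenvalues equals the trace of the matrix.
trace = 10 + 12 = 22

22


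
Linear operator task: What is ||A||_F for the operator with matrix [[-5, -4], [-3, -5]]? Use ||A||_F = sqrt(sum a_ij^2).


||A||_F^2 = sum a_ij^2
= (-5)^2 + (-4)^2 + (-3)^2 + (-5)^2
= 25 + 16 + 9 + 25 = 75
||A||_F = sqrt(75) = 8.6603

8.6603


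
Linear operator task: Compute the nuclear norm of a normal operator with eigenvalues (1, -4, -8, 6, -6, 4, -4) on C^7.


For a normal operator, singular values equal |eigenvalues|.
Trace norm = sum |lambda_i| = 1 + 4 + 8 + 6 + 6 + 4 + 4
= 33

33


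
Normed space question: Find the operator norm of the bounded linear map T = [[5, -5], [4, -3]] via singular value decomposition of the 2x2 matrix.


A^T A = [[41, -37], [-37, 34]]
trace(A^T A) = 75, det(A^T A) = 25
discriminant = 75^2 - 4*25 = 5525
Largest eigenvalue of A^T A = (trace + sqrt(disc))/2 = 74.6652
||T|| = sqrt(74.6652) = 8.6409

8.6409


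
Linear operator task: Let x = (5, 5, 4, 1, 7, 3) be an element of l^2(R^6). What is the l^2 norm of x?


The l^2 norm = (sum |x_i|^2)^(1/2)
Sum of 2th powers = 25 + 25 + 16 + 1 + 49 + 9 = 125
||x||_2 = (125)^(1/2) = 11.1803

11.1803


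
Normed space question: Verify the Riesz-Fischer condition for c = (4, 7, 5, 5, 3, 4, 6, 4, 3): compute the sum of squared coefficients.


sum |c_n|^2 = 4^2 + 7^2 + 5^2 + 5^2 + 3^2 + 4^2 + 6^2 + 4^2 + 3^2
= 16 + 49 + 25 + 25 + 9 + 16 + 36 + 16 + 9
= 201

201


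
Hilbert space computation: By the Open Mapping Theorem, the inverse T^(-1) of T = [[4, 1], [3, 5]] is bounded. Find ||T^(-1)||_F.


det(T) = 4*5 - 1*3 = 17
T^(-1) = (1/17) * [[5, -1], [-3, 4]] = [[0.2941, -0.0588], [-0.1765, 0.2353]]
||T^(-1)||_F^2 = 0.2941^2 + (-0.0588)^2 + (-0.1765)^2 + 0.2353^2 = 0.1765
||T^(-1)||_F = sqrt(0.1765) = 0.4201

0.4201


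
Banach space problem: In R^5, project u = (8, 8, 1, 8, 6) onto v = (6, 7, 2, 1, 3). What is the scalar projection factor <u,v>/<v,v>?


Computing <u,v> = 8*6 + 8*7 + 1*2 + 8*1 + 6*3 = 132
Computing <v,v> = 6^2 + 7^2 + 2^2 + 1^2 + 3^2 = 99
Projection coefficient = 132/99 = 1.3333

1.3333


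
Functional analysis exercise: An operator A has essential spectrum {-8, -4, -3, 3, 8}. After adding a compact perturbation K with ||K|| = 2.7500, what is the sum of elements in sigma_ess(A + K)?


By Weyl's theorem, the essential spectrum is invariant under compact perturbations.
sigma_ess(A + K) = sigma_ess(A) = {-8, -4, -3, 3, 8}
Sum = -8 + -4 + -3 + 3 + 8 = -4

-4


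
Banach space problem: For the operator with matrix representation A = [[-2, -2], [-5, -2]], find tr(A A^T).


trace(A * A^T) = sum of squares of all entries
= (-2)^2 + (-2)^2 + (-5)^2 + (-2)^2
= 4 + 4 + 25 + 4
= 37

37


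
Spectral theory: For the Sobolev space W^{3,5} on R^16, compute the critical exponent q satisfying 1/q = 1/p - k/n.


Using the Sobolev embedding formula: 1/q = 1/p - k/n
1/q = 1/5 - 3/16 = 1/80
q = 1/(1/80) = 80

80.0000


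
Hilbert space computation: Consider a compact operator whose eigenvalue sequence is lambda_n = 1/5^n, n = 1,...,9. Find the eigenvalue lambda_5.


The eigenvalue formula gives lambda_5 = 1/5^5
= 1/3125
= 3.2000e-04

3.2000e-04


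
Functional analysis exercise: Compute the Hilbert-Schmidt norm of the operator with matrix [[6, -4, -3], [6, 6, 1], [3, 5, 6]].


The Hilbert-Schmidt norm is sqrt(sum of squares of all entries).
Sum of squares = 6^2 + (-4)^2 + (-3)^2 + 6^2 + 6^2 + 1^2 + 3^2 + 5^2 + 6^2
= 36 + 16 + 9 + 36 + 36 + 1 + 9 + 25 + 36 = 204
||T||_HS = sqrt(204) = 14.2829

14.2829


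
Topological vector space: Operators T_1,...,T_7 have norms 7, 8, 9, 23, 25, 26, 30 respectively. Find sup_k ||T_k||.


By the Uniform Boundedness Principle, the supremum of norms is finite.
sup_k ||T_k|| = max(7, 8, 9, 23, 25, 26, 30) = 30

30


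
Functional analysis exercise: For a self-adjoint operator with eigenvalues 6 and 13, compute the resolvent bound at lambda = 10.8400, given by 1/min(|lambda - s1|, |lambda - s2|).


dist(10.8400, {6, 13}) = min(|10.8400 - 6|, |10.8400 - 13|)
= min(4.8400, 2.1600) = 2.1600
Resolvent bound = 1/2.1600 = 0.4630

0.4630


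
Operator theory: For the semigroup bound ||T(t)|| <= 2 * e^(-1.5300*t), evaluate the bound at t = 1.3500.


||T(1.3500)|| <= 2 * exp(-1.5300 * 1.3500)
= 2 * exp(-2.0655)
= 2 * 0.1268
= 0.2535

0.2535


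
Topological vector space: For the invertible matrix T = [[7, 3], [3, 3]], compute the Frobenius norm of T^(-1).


det(T) = 7*3 - 3*3 = 12
T^(-1) = (1/12) * [[3, -3], [-3, 7]] = [[0.2500, -0.2500], [-0.2500, 0.5833]]
||T^(-1)||_F^2 = 0.2500^2 + (-0.2500)^2 + (-0.2500)^2 + 0.5833^2 = 0.5278
||T^(-1)||_F = sqrt(0.5278) = 0.7265

0.7265


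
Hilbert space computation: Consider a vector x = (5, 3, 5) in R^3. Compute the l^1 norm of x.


The l^1 norm equals the sum of absolute values of all components.
||x||_1 = 5 + 3 + 5
= 13

13.0000


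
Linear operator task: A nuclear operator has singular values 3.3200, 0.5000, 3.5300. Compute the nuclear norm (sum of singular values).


The nuclear norm is the sum of all singular values.
||T||_1 = 3.3200 + 0.5000 + 3.5300
= 7.3500

7.3500


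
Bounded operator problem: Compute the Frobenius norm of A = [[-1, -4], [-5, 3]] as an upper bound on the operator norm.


||A||_F^2 = sum a_ij^2
= (-1)^2 + (-4)^2 + (-5)^2 + 3^2
= 1 + 16 + 25 + 9 = 51
||A||_F = sqrt(51) = 7.1414

7.1414


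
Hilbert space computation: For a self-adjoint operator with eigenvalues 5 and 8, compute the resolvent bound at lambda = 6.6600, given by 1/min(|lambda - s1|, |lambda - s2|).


dist(6.6600, {5, 8}) = min(|6.6600 - 5|, |6.6600 - 8|)
= min(1.6600, 1.3400) = 1.3400
Resolvent bound = 1/1.3400 = 0.7463

0.7463


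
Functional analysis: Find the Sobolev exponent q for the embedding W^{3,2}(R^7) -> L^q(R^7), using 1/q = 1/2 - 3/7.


Using the Sobolev embedding formula: 1/q = 1/p - k/n
1/q = 1/2 - 3/7 = 1/14
q = 1/(1/14) = 14

14.0000


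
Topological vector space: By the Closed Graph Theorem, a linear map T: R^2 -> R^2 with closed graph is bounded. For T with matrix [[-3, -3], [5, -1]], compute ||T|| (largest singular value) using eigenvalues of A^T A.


A^T A = [[34, 4], [4, 10]]
trace(A^T A) = 44, det(A^T A) = 324
discriminant = 44^2 - 4*324 = 640
Largest eigenvalue of A^T A = (trace + sqrt(disc))/2 = 34.6491
||T|| = sqrt(34.6491) = 5.8863

5.8863


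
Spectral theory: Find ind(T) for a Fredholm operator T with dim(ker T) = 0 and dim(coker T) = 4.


The Fredholm index is defined as ind(T) = dim(ker T) - dim(coker T)
= 0 - 4
= -4

-4


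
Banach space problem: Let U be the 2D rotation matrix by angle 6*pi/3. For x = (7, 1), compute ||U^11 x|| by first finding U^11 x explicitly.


U is a rotation by theta = 6*pi/3
U^11 = rotation by 11*theta = 66*pi/3 = 0*pi/3 (mod 2*pi)
cos(0*pi/3) = 1.0000, sin(0*pi/3) = 0.0000
U^11 x = (1.0000 * 7 - 0.0000 * 1, 0.0000 * 7 + 1.0000 * 1)
= (7.0000, 1.0000)
||U^11 x|| = sqrt(7.0000^2 + 1.0000^2) = sqrt(50.0000) = 7.0711

7.0711


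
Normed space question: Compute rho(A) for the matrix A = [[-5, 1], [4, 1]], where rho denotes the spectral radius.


For a 2x2 matrix, eigenvalues satisfy lambda^2 - (trace)*lambda + det = 0
trace = -5 + 1 = -4
det = -5*1 - 1*4 = -9
discriminant = (-4)^2 - 4*(-9) = 52
spectral radius = max |eigenvalue| = 5.6056

5.6056


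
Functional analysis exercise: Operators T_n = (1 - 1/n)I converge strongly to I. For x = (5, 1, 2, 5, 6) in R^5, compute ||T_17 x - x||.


T_17 x - x = (1 - 1/17)x - x = -x/17
||x|| = sqrt(91) = 9.5394
||T_17 x - x|| = ||x||/17 = 9.5394/17 = 0.5611

0.5611


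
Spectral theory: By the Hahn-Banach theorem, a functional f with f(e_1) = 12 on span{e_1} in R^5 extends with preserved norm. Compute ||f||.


The norm of f is given by ||f|| = sup_{||x||=1} |f(x)|.
On span{e_1}, ||e_1|| = 1, so ||f|| = |f(e_1)| / ||e_1||
= |12| / 1 = 12.0000

12.0000


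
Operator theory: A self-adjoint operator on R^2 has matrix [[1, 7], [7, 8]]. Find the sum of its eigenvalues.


For a self-adjoint (symmetric) matrix, the eigenvalues are real.
The sum of eigenvalues equals the trace of the matrix.
trace = 1 + 8 = 9

9


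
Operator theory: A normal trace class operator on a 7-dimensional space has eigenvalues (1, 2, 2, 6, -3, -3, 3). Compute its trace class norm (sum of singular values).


For a normal operator, singular values equal |eigenvalues|.
Trace norm = sum |lambda_i| = 1 + 2 + 2 + 6 + 3 + 3 + 3
= 20

20


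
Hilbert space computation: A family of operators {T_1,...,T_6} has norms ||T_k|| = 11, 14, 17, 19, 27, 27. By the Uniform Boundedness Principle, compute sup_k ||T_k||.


By the Uniform Boundedness Principle, the supremum of norms is finite.
sup_k ||T_k|| = max(11, 14, 17, 19, 27, 27) = 27

27


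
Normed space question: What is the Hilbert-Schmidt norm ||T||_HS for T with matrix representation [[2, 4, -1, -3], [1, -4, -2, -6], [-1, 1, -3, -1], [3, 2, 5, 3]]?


The Hilbert-Schmidt norm is sqrt(sum of squares of all entries).
Sum of squares = 2^2 + 4^2 + (-1)^2 + (-3)^2 + 1^2 + (-4)^2 + (-2)^2 + (-6)^2 + (-1)^2 + 1^2 + (-3)^2 + (-1)^2 + 3^2 + 2^2 + 5^2 + 3^2
= 4 + 16 + 1 + 9 + 1 + 16 + 4 + 36 + 1 + 1 + 9 + 1 + 9 + 4 + 25 + 9 = 146
||T||_HS = sqrt(146) = 12.0830

12.0830


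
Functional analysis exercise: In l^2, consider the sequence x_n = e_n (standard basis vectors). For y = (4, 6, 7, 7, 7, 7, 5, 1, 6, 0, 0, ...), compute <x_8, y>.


x_8 = e_8 is the standard basis vector with 1 in position 8.
<x_8, y> = y_8 = 1
As n -> infinity, <x_n, y> -> 0, confirming weak convergence of (x_n) to 0.

1


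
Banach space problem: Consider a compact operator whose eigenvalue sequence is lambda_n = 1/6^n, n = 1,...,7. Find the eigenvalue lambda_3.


The eigenvalue formula gives lambda_3 = 1/6^3
= 1/216
= 0.0046

0.0046


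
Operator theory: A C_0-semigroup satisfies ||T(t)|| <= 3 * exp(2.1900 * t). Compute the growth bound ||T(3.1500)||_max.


||T(3.1500)|| <= 3 * exp(2.1900 * 3.1500)
= 3 * exp(6.8985)
= 3 * 990.7874
= 2972.3623

2972.3623


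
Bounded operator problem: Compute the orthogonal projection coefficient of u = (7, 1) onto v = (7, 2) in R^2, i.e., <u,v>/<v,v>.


Computing <u,v> = 7*7 + 1*2 = 51
Computing <v,v> = 7^2 + 2^2 = 53
Projection coefficient = 51/53 = 0.9623

0.9623


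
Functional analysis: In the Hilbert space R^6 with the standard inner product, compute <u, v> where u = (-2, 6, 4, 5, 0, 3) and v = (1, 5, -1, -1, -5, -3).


Computing the standard inner product <u, v> = sum u_i * v_i
= -2*1 + 6*5 + 4*-1 + 5*-1 + 0*-5 + 3*-3
= -2 + 30 + -4 + -5 + 0 + -9
= 10

10


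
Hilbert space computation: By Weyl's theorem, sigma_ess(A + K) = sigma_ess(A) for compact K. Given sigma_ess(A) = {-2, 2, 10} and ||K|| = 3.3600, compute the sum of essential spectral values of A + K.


By Weyl's theorem, the essential spectrum is invariant under compact perturbations.
sigma_ess(A + K) = sigma_ess(A) = {-2, 2, 10}
Sum = -2 + 2 + 10 = 10

10


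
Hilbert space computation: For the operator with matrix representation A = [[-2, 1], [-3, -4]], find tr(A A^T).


trace(A * A^T) = sum of squares of all entries
= (-2)^2 + 1^2 + (-3)^2 + (-4)^2
= 4 + 1 + 9 + 16
= 30

30


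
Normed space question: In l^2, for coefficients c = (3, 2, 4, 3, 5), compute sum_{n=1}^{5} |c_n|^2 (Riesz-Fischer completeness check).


sum |c_n|^2 = 3^2 + 2^2 + 4^2 + 3^2 + 5^2
= 9 + 4 + 16 + 9 + 25
= 63

63


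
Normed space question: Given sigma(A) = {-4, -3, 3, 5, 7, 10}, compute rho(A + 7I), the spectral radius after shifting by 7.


Spectrum of A + 7I = {3, 4, 10, 12, 14, 17}
Spectral radius = max |lambda| over the shifted spectrum
= max(3, 4, 10, 12, 14, 17) = 17

17


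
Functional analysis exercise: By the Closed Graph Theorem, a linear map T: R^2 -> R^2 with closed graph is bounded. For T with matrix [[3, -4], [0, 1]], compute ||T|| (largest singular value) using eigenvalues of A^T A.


A^T A = [[9, -12], [-12, 17]]
trace(A^T A) = 26, det(A^T A) = 9
discriminant = 26^2 - 4*9 = 640
Largest eigenvalue of A^T A = (trace + sqrt(disc))/2 = 25.6491
||T|| = sqrt(25.6491) = 5.0645

5.0645


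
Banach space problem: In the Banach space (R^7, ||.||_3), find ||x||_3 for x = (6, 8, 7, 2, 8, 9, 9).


The l^3 norm = (sum |x_i|^3)^(1/3)
Sum of 3th powers = 216 + 512 + 343 + 8 + 512 + 729 + 729 = 3049
||x||_3 = (3049)^(1/3) = 14.5006

14.5006


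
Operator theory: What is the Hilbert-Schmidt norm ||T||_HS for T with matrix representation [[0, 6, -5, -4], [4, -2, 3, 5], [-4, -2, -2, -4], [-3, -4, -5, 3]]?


The Hilbert-Schmidt norm is sqrt(sum of squares of all entries).
Sum of squares = 0^2 + 6^2 + (-5)^2 + (-4)^2 + 4^2 + (-2)^2 + 3^2 + 5^2 + (-4)^2 + (-2)^2 + (-2)^2 + (-4)^2 + (-3)^2 + (-4)^2 + (-5)^2 + 3^2
= 0 + 36 + 25 + 16 + 16 + 4 + 9 + 25 + 16 + 4 + 4 + 16 + 9 + 16 + 25 + 9 = 230
||T||_HS = sqrt(230) = 15.1658

15.1658


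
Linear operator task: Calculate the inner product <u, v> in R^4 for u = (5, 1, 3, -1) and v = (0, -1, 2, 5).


Computing the standard inner product <u, v> = sum u_i * v_i
= 5*0 + 1*-1 + 3*2 + -1*5
= 0 + -1 + 6 + -5
= 0

0


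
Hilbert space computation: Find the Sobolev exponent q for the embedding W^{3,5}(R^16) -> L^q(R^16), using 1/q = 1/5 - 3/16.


Using the Sobolev embedding formula: 1/q = 1/p - k/n
1/q = 1/5 - 3/16 = 1/80
q = 1/(1/80) = 80

80.0000


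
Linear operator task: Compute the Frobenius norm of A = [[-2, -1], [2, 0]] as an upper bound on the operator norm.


||A||_F^2 = sum a_ij^2
= (-2)^2 + (-1)^2 + 2^2 + 0^2
= 4 + 1 + 4 + 0 = 9
||A||_F = sqrt(9) = 3.0000

3.0000


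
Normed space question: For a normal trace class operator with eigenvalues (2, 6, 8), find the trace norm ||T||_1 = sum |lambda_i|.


For a normal operator, singular values equal |eigenvalues|.
Trace norm = sum |lambda_i| = 2 + 6 + 8
= 16

16


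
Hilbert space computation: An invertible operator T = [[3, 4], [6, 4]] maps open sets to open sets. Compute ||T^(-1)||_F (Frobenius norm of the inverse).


det(T) = 3*4 - 4*6 = -12
T^(-1) = (1/-12) * [[4, -4], [-6, 3]] = [[-0.3333, 0.3333], [0.5000, -0.2500]]
||T^(-1)||_F^2 = (-0.3333)^2 + 0.3333^2 + 0.5000^2 + (-0.2500)^2 = 0.5347
||T^(-1)||_F = sqrt(0.5347) = 0.7312

0.7312
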